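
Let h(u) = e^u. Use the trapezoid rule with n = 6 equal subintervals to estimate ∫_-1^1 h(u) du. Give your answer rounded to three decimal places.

Δu = (1 − (-1))/6 = 1/3.
h(-1) ≈ 0.368, h(-2/3) ≈ 0.513, h(-1/3) ≈ 0.717, h(0) ≈ 1.000, h(1/3) ≈ 1.396, h(2/3) ≈ 1.948, h(1) ≈ 2.718.
T_6 = (Δu/2)·[h(u_0) + 2h(u_1) + ... + 2h(u_{5}) + h(u_6)].
Sum ≈ 2.372.

2.372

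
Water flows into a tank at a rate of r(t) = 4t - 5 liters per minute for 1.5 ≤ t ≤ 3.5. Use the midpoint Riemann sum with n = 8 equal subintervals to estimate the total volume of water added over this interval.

10

Δt = (3.5 − 1.5)/8 = 0.25.
Midpoints: 1.625, 1.875, 2.125, 2.375, 2.625, 2.875, 3.125, 3.375.
r(1.625) = 1.5, r(1.875) = 2.5, r(2.125) = 3.5, r(2.375) = 4.5, r(2.625) = 5.5, r(2.875) = 6.5, r(3.125) = 7.5, r(3.375) = 8.5.
Sum = Δt · [r(1.625) + r(1.875) + r(2.125) + ...].
Sum = 10.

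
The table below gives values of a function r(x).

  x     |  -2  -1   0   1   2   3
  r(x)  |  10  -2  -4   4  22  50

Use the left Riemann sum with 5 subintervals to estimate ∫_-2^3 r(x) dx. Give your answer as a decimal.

Δx = 1.
Sum = 1·[10 + (-2) + (-4) + 4 + 22] = 30.

30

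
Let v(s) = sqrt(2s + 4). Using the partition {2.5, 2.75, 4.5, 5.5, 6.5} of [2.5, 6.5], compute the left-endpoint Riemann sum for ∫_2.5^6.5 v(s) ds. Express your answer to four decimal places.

Subinterval widths: 0.25, 1.75, 1, 1.
Left endpoints: 2.5, 2.75, 4.5, 5.5.
v(2.5) ≈ 3.0000, v(2.75) ≈ 3.0822, v(4.5) ≈ 3.6056, v(5.5) ≈ 3.8730.
Sum = Σ Δs_i · v(s_i).
Sum ≈ 13.6224.

13.6224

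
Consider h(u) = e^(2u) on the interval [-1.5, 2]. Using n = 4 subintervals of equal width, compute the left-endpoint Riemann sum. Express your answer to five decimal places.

10.03866

Δu = (2 − (-1.5))/4 = 0.875.
Left endpoints: -1.5, -0.625, 0.25, 1.125.
h(-1.5) ≈ 0.04979, h(-0.625) ≈ 0.28650, h(0.25) ≈ 1.64872, h(1.125) ≈ 9.48774.
Sum = Δu · [h(-1.5) + h(-0.625) + h(0.25) + h(1.125)].
Sum ≈ 10.03866.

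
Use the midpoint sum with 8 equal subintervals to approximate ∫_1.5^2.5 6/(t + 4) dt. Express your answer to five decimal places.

1.00229

Δt = (2.5 − 1.5)/8 = 0.125.
Midpoints: 1.5625, 1.6875, 1.8125, 1.9375, 2.0625, 2.1875, 2.3125, 2.4375.
f(1.5625) = 96/89, f(1.6875) = 96/91, f(1.8125) = 32/31, f(1.9375) = 96/95, f(2.0625) = 96/97, f(2.1875) = 32/33, f(2.3125) = 96/101, f(2.4375) = 96/103.
Sum = Δt · [f(1.5625) + f(1.6875) + f(1.8125) + ...].
Sum ≈ 1.00229.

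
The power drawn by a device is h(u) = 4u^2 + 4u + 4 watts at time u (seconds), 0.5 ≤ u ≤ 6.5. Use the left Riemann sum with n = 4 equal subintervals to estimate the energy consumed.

339

Δu = (6.5 − 0.5)/4 = 1.5.
Left endpoints: 0.5, 2, 3.5, 5.
h(0.5) = 7, h(2) = 28, h(3.5) = 67, h(5) = 124.
Sum = Δu · [h(0.5) + h(2) + h(3.5) + h(5)].
Sum = 339.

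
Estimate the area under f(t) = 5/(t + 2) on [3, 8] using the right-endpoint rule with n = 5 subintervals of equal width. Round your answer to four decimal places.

Δt = (8 − 3)/5 = 1.
Right endpoints: 4, 5, 6, 7, 8.
f(4) = 5/6, f(5) = 5/7, f(6) = 0.625, f(7) = 5/9, f(8) = 0.5.
Sum = Δt · [f(4) + f(5) + f(6) + f(7) + f(8)].
Sum ≈ 3.2282.

3.2282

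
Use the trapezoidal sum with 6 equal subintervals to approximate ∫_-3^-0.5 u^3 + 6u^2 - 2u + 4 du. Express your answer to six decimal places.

52.319878

Δu = (-0.5 − (-3))/6 = 5/12.
f(-3) = 37, f(-31/12) = 55241/1728, f(-13/6) = 5687/216, f(-1.75) = 20.515625, f(-4/3) = 404/27, f(-11/12) = 17461/1728, f(-0.5) = 6.375.
T_6 = (Δu/2)·[f(u_0) + 2f(u_1) + ... + 2f(u_{5}) + f(u_6)].
Sum ≈ 52.319878.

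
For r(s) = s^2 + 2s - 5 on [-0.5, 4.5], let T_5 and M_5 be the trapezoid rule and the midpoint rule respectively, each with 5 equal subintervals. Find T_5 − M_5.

T_5 = 26.25.
M_5 = 25.
T_5 − M_5 = 1.25.

1.25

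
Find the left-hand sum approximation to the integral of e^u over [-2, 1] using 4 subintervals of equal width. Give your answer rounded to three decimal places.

1.734

Δu = (1 − (-2))/4 = 0.75.
Left endpoints: -2, -1.25, -0.5, 0.25.
f(-2) ≈ 0.135, f(-1.25) ≈ 0.287, f(-0.5) ≈ 0.607, f(0.25) ≈ 1.284.
Sum = Δu · [f(-2) + f(-1.25) + f(-0.5) + f(0.25)].
Sum ≈ 1.734.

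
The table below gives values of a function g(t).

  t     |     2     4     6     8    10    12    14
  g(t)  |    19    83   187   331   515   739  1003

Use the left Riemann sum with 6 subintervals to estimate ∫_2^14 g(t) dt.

3748

Δt = 2.
Sum = 2·[19 + 83 + 187 + 331 + 515 + 739] = 3748.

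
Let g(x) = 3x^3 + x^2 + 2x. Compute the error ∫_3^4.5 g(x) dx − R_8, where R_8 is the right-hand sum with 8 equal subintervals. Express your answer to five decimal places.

-19.67651

Exact integral: ∫_3^4.5 g(x) dx = 279.421875.
R_8 ≈ 299.0983887.
Error ≈ 279.421875 − 299.0983887 ≈ -19.67651.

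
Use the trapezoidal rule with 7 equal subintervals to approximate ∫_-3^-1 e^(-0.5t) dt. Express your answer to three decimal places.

5.676

Δt = (-1 − (-3))/7 = 2/7.
f(-3) ≈ 4.482, f(-19/7) ≈ 3.885, f(-17/7) ≈ 3.368, f(-15/7) ≈ 2.920, f(-13/7) ≈ 2.531, f(-11/7) ≈ 2.194, f(-9/7) ≈ 1.902, f(-1) ≈ 1.649.
T_7 = (Δt/2)·[f(t_0) + 2f(t_1) + ... + 2f(t_{6}) + f(t_7)].
Sum ≈ 5.676.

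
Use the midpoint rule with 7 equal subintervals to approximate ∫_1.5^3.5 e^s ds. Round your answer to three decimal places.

28.537

Δs = (3.5 − 1.5)/7 = 2/7.
Midpoints: 23/14, 27/14, 31/14, 2.5, 39/14, 43/14, 47/14.
f(23/14) ≈ 5.170, f(27/14) ≈ 6.880, f(31/14) ≈ 9.155, f(2.5) ≈ 12.182, f(39/14) ≈ 16.211, f(43/14) ≈ 21.573, f(47/14) ≈ 28.707.
Sum = Δs · [f(23/14) + f(27/14) + f(31/14) + ...].
Sum ≈ 28.537.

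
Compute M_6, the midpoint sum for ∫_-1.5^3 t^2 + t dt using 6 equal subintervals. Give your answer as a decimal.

Δt = (3 − (-1.5))/6 = 0.75.
Midpoints: -1.125, -0.375, 0.375, 1.125, 1.875, 2.625.
f(-1.125) = 0.140625, f(-0.375) = -0.234375, f(0.375) = 0.515625, f(1.125) = 2.390625, f(1.875) = 5.390625, f(2.625) = 9.515625.
Sum = Δt · [f(-1.125) + f(-0.375) + f(0.375) + ...].
Sum = 13.2890625.

13.2890625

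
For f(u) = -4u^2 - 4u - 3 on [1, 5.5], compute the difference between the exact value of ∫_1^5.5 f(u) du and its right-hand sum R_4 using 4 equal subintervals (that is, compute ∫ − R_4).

Exact integral: ∫_1^5.5 f(u) du = -292.5.
R_4 = -372.234375.
Error = -292.5 − (-372.234375) = 79.734375.

79.734375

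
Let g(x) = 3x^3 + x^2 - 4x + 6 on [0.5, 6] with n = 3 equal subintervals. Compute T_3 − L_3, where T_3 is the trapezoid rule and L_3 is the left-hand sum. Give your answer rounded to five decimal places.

606.26042

T_3 ≈ 1098.6122685.
L_3 ≈ 492.3518519.
T_3 − L_3 ≈ 606.26042.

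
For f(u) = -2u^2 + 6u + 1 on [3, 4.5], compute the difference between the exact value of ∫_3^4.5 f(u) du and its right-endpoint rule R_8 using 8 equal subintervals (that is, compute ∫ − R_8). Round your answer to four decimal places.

Exact integral: ∫_3^4.5 f(u) du = -7.5.
R_8 ≈ -8.783203.
Error ≈ -7.5 − (-8.783203) ≈ 1.2832.

1.2832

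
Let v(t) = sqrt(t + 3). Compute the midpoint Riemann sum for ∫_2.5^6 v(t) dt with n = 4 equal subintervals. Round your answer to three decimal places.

9.402

Δt = (6 − 2.5)/4 = 0.875.
Midpoints: 2.9375, 3.8125, 4.6875, 5.5625.
v(2.9375) ≈ 2.437, v(3.8125) ≈ 2.610, v(4.6875) ≈ 2.773, v(5.5625) ≈ 2.926.
Sum = Δt · [v(2.9375) + v(3.8125) + v(4.6875) + v(5.5625)].
Sum ≈ 9.402.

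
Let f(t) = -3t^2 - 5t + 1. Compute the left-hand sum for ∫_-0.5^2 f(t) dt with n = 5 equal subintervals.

-9.375

Δt = (2 − (-0.5))/5 = 0.5.
Left endpoints: -0.5, 0, 0.5, 1, 1.5.
f(-0.5) = 2.75, f(0) = 1, f(0.5) = -2.25, f(1) = -7, f(1.5) = -13.25.
Sum = Δt · [f(-0.5) + f(0) + f(0.5) + f(1) + f(1.5)].
Sum = -9.375.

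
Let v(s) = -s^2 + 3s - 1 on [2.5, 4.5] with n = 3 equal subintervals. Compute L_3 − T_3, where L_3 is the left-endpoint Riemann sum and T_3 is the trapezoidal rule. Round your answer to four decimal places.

L_3 ≈ -3.648148.
T_3 ≈ -6.314815.
L_3 − T_3 ≈ 2.6667.

2.6667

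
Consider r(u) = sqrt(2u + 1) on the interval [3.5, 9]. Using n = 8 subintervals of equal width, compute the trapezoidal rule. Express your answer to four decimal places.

Δu = (9 − 3.5)/8 = 0.6875.
r(3.5) ≈ 2.8284, r(4.1875) ≈ 3.0619, r(4.875) ≈ 3.2787, r(5.5625) ≈ 3.4821, r(6.25) ≈ 3.6742, r(6.9375) ≈ 3.8568, r(7.625) ≈ 4.0311, r(8.3125) ≈ 4.1982, r(9) ≈ 4.3589.
T_8 = (Δu/2)·[r(u_0) + 2r(u_1) + ... + 2r(u_{7}) + r(u_8)].
Sum ≈ 20.0590.

20.0590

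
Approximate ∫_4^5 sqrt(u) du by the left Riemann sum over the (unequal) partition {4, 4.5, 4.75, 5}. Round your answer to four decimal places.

2.0752

Subinterval widths: 0.5, 0.25, 0.25.
Left endpoints: 4, 4.5, 4.75.
f(4) ≈ 2.0000, f(4.5) ≈ 2.1213, f(4.75) ≈ 2.1794.
Sum = Σ Δu_i · f(u_i).
Sum ≈ 2.0752.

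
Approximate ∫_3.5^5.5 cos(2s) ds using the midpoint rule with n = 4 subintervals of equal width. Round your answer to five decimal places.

-0.86404

Δs = (5.5 − 3.5)/4 = 0.5.
Midpoints: 3.75, 4.25, 4.75, 5.25.
f(3.75) ≈ 0.34664, f(4.25) ≈ -0.60201, f(4.75) ≈ -0.99717, f(5.25) ≈ -0.47554.
Sum = Δs · [f(3.75) + f(4.25) + f(4.75) + f(5.25)].
Sum ≈ -0.86404.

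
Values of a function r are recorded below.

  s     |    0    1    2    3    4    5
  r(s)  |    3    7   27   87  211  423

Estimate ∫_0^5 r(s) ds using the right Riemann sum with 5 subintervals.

Δs = 1.
Sum = 1·[7 + 27 + 87 + 211 + 423] = 755.

755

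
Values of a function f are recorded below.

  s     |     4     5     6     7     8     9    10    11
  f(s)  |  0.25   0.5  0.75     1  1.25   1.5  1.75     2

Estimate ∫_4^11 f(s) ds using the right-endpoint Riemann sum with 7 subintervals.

Δs = 1.
Sum = 1·[0.5 + 0.75 + 1 + 1.25 + 1.5 + 1.75 + 2] = 8.75.

8.75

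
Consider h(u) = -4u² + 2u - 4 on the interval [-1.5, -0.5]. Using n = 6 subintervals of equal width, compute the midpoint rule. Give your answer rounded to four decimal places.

-10.3241

Δu = (-0.5 − (-1.5))/6 = 1/6.
Midpoints: -17/12, -1.25, -13/12, -11/12, -0.75, -7/12.
h(-17/12) = -535/36, h(-1.25) = -12.75, h(-13/12) = -391/36, h(-11/12) = -331/36, h(-0.75) = -7.75, h(-7/12) = -235/36.
Sum = Δu · [h(-17/12) + h(-1.25) + h(-13/12) + ...].
Sum ≈ -10.3241.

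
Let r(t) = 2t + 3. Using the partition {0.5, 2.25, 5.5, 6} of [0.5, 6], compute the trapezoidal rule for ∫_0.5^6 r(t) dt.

52.25

Subinterval widths: 1.75, 3.25, 0.5.
r(0.5) = 4, r(2.25) = 7.5, r(5.5) = 14, r(6) = 15.
On each subinterval the trapezoid contributes (Δt_i/2)·[r(t_{i-1}) + r(t_i)].
Sum = 52.25.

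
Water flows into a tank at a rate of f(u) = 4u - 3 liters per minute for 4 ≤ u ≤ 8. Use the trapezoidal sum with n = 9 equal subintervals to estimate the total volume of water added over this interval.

84

Δu = (8 − 4)/9 = 4/9.
f(4) = 13, f(40/9) = 133/9, f(44/9) = 149/9, f(16/3) = 55/3, f(52/9) = 181/9, f(56/9) = 197/9, f(20/3) = 71/3, f(64/9) = 229/9, f(68/9) = 245/9, f(8) = 29.
T_9 = (Δu/2)·[f(u_0) + 2f(u_1) + ... + 2f(u_{8}) + f(u_9)].
Sum = 84.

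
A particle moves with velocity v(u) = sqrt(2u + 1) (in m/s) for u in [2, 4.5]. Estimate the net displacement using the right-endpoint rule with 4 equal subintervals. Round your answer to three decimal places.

7.099

Δu = (4.5 − 2)/4 = 0.625.
Right endpoints: 2.625, 3.25, 3.875, 4.5.
v(2.625) ≈ 2.500, v(3.25) ≈ 2.739, v(3.875) ≈ 2.958, v(4.5) ≈ 3.162.
Sum = Δu · [v(2.625) + v(3.25) + v(3.875) + v(4.5)].
Sum ≈ 7.099.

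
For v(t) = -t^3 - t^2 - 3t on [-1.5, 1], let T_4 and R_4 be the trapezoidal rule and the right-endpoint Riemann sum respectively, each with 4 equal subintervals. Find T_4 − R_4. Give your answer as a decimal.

3.3203125

T_4 ≈ 1.39160.
R_4 ≈ -1.92871.
T_4 − R_4 = 3.3203125.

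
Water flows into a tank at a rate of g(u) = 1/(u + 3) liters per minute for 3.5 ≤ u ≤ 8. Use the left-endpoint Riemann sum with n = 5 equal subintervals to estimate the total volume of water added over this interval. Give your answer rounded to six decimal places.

Δu = (8 − 3.5)/5 = 0.9.
Left endpoints: 3.5, 4.4, 5.3, 6.2, 7.1.
g(3.5) = 2/13, g(4.4) = 5/37, g(5.3) = 10/83, g(6.2) = 5/46, g(7.1) = 10/101.
Sum = Δu · [g(3.5) + g(4.4) + g(5.3) + g(6.2) + g(7.1)].
Sum ≈ 0.555452.

0.555452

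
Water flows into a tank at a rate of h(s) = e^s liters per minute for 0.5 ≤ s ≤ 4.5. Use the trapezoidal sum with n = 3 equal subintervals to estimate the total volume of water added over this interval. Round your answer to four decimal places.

Δs = (4.5 − 0.5)/3 = 4/3.
h(0.5) ≈ 1.6487, h(11/6) ≈ 6.2547, h(19/6) ≈ 23.7283, h(4.5) ≈ 90.0171.
T_3 = (Δs/2)·[h(s_0) + 2h(s_1) + 2h(s_2) + h(s_3)].
Sum ≈ 101.0878.

101.0878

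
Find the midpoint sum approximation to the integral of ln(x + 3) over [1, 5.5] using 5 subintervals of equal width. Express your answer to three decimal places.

8.150

Δx = (5.5 − 1)/5 = 0.9.
Midpoints: 1.45, 2.35, 3.25, 4.15, 5.05.
f(1.45) ≈ 1.493, f(2.35) ≈ 1.677, f(3.25) ≈ 1.833, f(4.15) ≈ 1.967, f(5.05) ≈ 2.086.
Sum = Δx · [f(1.45) + f(2.35) + f(3.25) + f(4.15) + f(5.05)].
Sum ≈ 8.150.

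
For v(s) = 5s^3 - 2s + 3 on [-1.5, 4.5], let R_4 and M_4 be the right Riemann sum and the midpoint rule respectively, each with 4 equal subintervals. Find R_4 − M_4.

421.3125

R_4 = 902.25.
M_4 = 480.9375.
R_4 − M_4 = 421.3125.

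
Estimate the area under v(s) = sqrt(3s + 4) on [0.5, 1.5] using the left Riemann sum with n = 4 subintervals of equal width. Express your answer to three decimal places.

Δs = (1.5 − 0.5)/4 = 0.25.
Left endpoints: 0.5, 0.75, 1, 1.25.
v(0.5) ≈ 2.345, v(0.75) ≈ 2.500, v(1) ≈ 2.646, v(1.25) ≈ 2.784.
Sum = Δs · [v(0.5) + v(0.75) + v(1) + v(1.25)].
Sum ≈ 2.569.

2.569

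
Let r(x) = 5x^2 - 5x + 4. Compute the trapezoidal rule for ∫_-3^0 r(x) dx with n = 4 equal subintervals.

80.90625

Δx = (0 − (-3))/4 = 0.75.
r(-3) = 64, r(-2.25) = 40.5625, r(-1.5) = 22.75, r(-0.75) = 10.5625, r(0) = 4.
T_4 = (Δx/2)·[r(x_0) + 2r(x_1) + 2r(x_2) + 2r(x_3) + r(x_4)].
Sum = 80.90625.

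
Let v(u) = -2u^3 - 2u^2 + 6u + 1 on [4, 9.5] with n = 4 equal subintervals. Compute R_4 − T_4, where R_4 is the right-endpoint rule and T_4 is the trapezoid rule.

R_4 ≈ -5489.150391.
T_4 ≈ -4318.853516.
R_4 − T_4 = -1170.296875.

-1170.296875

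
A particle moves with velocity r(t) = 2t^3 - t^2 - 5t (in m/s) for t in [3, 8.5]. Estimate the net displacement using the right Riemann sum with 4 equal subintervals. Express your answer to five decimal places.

3018.66211

Δt = (8.5 − 3)/4 = 1.375.
Right endpoints: 4.375, 5.75, 7.125, 8.5.
r(4.375) = 126.46484375, r(5.75) = 318.40625, r(7.125) = 637.01953125, r(8.5) = 1113.5.
Sum = Δt · [r(4.375) + r(5.75) + r(7.125) + r(8.5)].
Sum ≈ 3018.66211.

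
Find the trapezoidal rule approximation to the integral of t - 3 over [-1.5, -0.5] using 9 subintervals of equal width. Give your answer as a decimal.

-4

Δt = (-0.5 − (-1.5))/9 = 1/9.
f(-1.5) = -4.5, f(-25/18) = -79/18, f(-23/18) = -77/18, f(-7/6) = -25/6, f(-19/18) = -73/18, f(-17/18) = -71/18, f(-5/6) = -23/6, f(-13/18) = -67/18, f(-11/18) = -65/18, f(-0.5) = -3.5.
T_9 = (Δt/2)·[f(t_0) + 2f(t_1) + ... + 2f(t_{8}) + f(t_9)].
Sum = -4.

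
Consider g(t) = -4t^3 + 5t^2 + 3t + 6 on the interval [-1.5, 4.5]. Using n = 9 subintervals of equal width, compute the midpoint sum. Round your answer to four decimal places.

Δt = (4.5 − (-1.5))/9 = 2/3.
Midpoints: -7/6, -0.5, 1/6, 5/6, 1.5, 13/6, 17/6, 3.5, 25/6.
g(-7/6) = 1691/108, g(-0.5) = 6.25, g(1/6) = 715/108, g(5/6) = 1043/108, g(1.5) = 8.25, g(13/6) = -509/108, g(17/6) = -3925/108, g(3.5) = -93.75, g(25/6) = -19877/108.
Sum = Δt · [g(-7/6) + g(-0.5) + g(1/6) + ...].
Sum ≈ -181.6111.

-181.6111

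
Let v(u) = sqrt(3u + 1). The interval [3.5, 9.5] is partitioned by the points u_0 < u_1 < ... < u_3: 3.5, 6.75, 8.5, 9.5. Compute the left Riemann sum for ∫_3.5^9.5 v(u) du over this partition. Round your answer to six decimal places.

24.236203

Subinterval widths: 3.25, 1.75, 1.
Left endpoints: 3.5, 6.75, 8.5.
v(3.5) ≈ 3.391165, v(6.75) ≈ 4.609772, v(8.5) ≈ 5.147815.
Sum = Σ Δu_i · v(u_i).
Sum ≈ 24.236203.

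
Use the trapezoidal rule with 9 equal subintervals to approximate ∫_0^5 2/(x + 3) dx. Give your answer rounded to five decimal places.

1.96655

Δx = (5 − 0)/9 = 5/9.
f(0) = 2/3, f(5/9) = 0.5625, f(10/9) = 18/37, f(5/3) = 3/7, f(20/9) = 18/47, f(25/9) = 9/26, f(10/3) = 6/19, f(35/9) = 9/31, f(40/9) = 18/67, f(5) = 0.25.
T_9 = (Δx/2)·[f(x_0) + 2f(x_1) + ... + 2f(x_{8}) + f(x_9)].
Sum ≈ 1.96655.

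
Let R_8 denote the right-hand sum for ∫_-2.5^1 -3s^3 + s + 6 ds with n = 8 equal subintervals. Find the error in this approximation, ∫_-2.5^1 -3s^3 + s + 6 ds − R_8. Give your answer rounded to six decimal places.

Exact integral: ∫_-2.5^1 f(s) ds = 46.921875.
R_8 ≈ 37.53100586.
Error ≈ 46.921875 − 37.53100586 ≈ 9.390869.

9.390869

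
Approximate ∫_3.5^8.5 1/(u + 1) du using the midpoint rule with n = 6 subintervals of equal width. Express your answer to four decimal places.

Δu = (8.5 − 3.5)/6 = 5/6.
Midpoints: 47/12, 4.75, 67/12, 77/12, 7.25, 97/12.
f(47/12) = 12/59, f(4.75) = 4/23, f(67/12) = 12/79, f(77/12) = 12/89, f(7.25) = 4/33, f(97/12) = 12/109.
Sum = Δu · [f(47/12) + f(4.75) + f(67/12) + ...].
Sum ≈ 0.7461.

0.7461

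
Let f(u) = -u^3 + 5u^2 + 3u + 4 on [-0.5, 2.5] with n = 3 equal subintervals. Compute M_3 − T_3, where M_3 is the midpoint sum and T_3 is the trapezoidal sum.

-1.5

M_3 = 37.
T_3 = 38.5.
M_3 − T_3 = -1.5.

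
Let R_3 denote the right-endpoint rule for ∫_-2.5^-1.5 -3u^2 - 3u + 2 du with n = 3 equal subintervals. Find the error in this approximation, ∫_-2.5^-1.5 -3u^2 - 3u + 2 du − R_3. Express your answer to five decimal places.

Exact integral: ∫_-2.5^-1.5 f(u) du = -4.25.
R_3 ≈ -2.8055556.
Error ≈ -4.25 − (-2.8055556) ≈ -1.44444.

-1.44444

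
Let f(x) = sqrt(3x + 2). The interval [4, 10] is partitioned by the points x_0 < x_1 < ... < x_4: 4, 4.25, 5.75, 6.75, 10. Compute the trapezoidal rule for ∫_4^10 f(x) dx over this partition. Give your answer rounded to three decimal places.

Subinterval widths: 0.25, 1.5, 1, 3.25.
f(4) ≈ 3.742, f(4.25) ≈ 3.841, f(5.75) ≈ 4.387, f(6.75) ≈ 4.717, f(10) ≈ 5.657.
On each subinterval the trapezoid contributes (Δx_i/2)·[f(x_{i-1}) + f(x_i)].
Sum ≈ 28.529.

28.529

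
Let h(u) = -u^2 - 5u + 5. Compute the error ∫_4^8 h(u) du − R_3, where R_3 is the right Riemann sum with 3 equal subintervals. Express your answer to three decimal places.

46.519

Exact integral: ∫_4^8 h(u) du ≈ -249.33333.
R_3 ≈ -295.85185.
Error ≈ -249.33333 − (-295.85185) ≈ 46.519.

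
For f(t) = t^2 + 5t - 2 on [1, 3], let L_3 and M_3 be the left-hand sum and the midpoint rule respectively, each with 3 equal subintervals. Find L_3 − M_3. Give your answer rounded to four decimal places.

L_3 ≈ 18.814815.
M_3 ≈ 24.592593.
L_3 − M_3 ≈ -5.7778.

-5.7778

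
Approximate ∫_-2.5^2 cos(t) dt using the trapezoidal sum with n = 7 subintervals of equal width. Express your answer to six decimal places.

1.455483

Δt = (2 − (-2.5))/7 = 9/14.
f(-2.5) ≈ -0.801144, f(-13/7) ≈ -0.282449, f(-17/14) ≈ 0.349006, f(-4/7) ≈ 0.841129, f(1/14) ≈ 0.997450, f(5/7) ≈ 0.755561, f(19/14) ≈ 0.212032, f(2) ≈ -0.416147.
T_7 = (Δt/2)·[f(t_0) + 2f(t_1) + ... + 2f(t_{6}) + f(t_7)].
Sum ≈ 1.455483.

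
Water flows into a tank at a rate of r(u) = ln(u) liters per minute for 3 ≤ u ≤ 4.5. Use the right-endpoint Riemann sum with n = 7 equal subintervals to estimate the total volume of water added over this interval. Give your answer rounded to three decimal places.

Δu = (4.5 − 3)/7 = 3/14.
Right endpoints: 45/14, 24/7, 51/14, 27/7, 57/14, 30/7, 4.5.
r(45/14) ≈ 1.168, r(24/7) ≈ 1.232, r(51/14) ≈ 1.293, r(27/7) ≈ 1.350, r(57/14) ≈ 1.404, r(30/7) ≈ 1.455, r(4.5) ≈ 1.504.
Sum = Δu · [r(45/14) + r(24/7) + r(51/14) + ...].
Sum ≈ 2.016.

2.016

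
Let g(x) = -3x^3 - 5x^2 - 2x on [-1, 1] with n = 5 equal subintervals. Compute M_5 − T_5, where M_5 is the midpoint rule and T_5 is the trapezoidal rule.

0.4

M_5 = -3.2.
T_5 = -3.6.
M_5 − T_5 = 0.4.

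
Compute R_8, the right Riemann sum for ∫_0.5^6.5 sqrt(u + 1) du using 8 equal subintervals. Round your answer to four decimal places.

13.0255

Δu = (6.5 − 0.5)/8 = 0.75.
Right endpoints: 1.25, 2, 2.75, 3.5, 4.25, 5, 5.75, 6.5.
f(1.25) ≈ 1.5000, f(2) ≈ 1.7321, f(2.75) ≈ 1.9365, f(3.5) ≈ 2.1213, f(4.25) ≈ 2.2913, f(5) ≈ 2.4495, f(5.75) ≈ 2.5981, f(6.5) ≈ 2.7386.
Sum = Δu · [f(1.25) + f(2) + f(2.75) + ...].
Sum ≈ 13.0255.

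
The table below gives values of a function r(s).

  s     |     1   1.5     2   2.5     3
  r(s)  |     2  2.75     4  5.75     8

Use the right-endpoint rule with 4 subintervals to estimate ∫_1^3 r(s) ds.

10.25

Δs = 0.5.
Sum = 0.5·[2.75 + 4 + 5.75 + 8] = 10.25.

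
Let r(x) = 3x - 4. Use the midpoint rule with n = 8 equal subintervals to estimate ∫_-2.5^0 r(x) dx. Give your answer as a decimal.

-19.375

Δx = (0 − (-2.5))/8 = 0.3125.
Midpoints: -2.34375, -2.03125, -1.71875, -1.40625, -1.09375, -0.78125, -0.46875, -0.15625.
r(-2.34375) = -11.03125, r(-2.03125) = -10.09375, r(-1.71875) = -9.15625, r(-1.40625) = -8.21875, r(-1.09375) = -7.28125, r(-0.78125) = -6.34375, r(-0.46875) = -5.40625, r(-0.15625) = -4.46875.
Sum = Δx · [r(-2.34375) + r(-2.03125) + r(-1.71875) + ...].
Sum = -19.375.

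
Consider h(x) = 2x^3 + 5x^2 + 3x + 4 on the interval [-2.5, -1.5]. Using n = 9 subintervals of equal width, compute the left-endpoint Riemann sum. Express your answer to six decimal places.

Δx = (-1.5 − (-2.5))/9 = 1/9.
Left endpoints: -2.5, -43/18, -41/18, -13/6, -37/18, -35/18, -11/6, -31/18, -29/18.
h(-2.5) = -3.5, h(-43/18) = -1384/729, h(-41/18) = -769/1458, h(-13/6) = 17/27, h(-37/18) = 2317/1458, h(-35/18) = 1726/729, h(-11/6) = 161/54, h(-31/18) = 2513/729, h(-29/18) = 5513/1458.
Sum = Δx · [h(-2.5) + h(-43/18) + h(-41/18) + ...].
Sum ≈ 0.985597.

0.985597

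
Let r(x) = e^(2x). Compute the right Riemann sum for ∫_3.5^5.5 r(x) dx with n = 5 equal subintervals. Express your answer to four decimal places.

42695.1880

Δx = (5.5 − 3.5)/5 = 0.4.
Right endpoints: 3.9, 4.3, 4.7, 5.1, 5.5.
r(3.9) ≈ 2440.6020, r(4.3) ≈ 5431.6596, r(4.7) ≈ 12088.3807, r(5.1) ≈ 26903.1861, r(5.5) ≈ 59874.1417.
Sum = Δx · [r(3.9) + r(4.3) + r(4.7) + r(5.1) + r(5.5)].
Sum ≈ 42695.1880.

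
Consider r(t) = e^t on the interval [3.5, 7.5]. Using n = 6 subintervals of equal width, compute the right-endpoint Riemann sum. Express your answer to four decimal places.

2431.8255

Δt = (7.5 − 3.5)/6 = 2/3.
Right endpoints: 25/6, 29/6, 5.5, 37/6, 41/6, 7.5.
r(25/6) ≈ 64.5001, r(29/6) ≈ 125.6290, r(5.5) ≈ 244.6919, r(37/6) ≈ 476.5948, r(41/6) ≈ 928.2799, r(7.5) ≈ 1808.0424.
Sum = Δt · [r(25/6) + r(29/6) + r(5.5) + ...].
Sum ≈ 2431.8255.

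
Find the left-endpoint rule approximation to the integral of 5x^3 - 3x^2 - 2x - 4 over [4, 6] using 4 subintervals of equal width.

952

Δx = (6 − 4)/4 = 0.5.
Left endpoints: 4, 4.5, 5, 5.5.
f(4) = 260, f(4.5) = 381.875, f(5) = 536, f(5.5) = 726.125.
Sum = Δx · [f(4) + f(4.5) + f(5) + f(5.5)].
Sum = 952.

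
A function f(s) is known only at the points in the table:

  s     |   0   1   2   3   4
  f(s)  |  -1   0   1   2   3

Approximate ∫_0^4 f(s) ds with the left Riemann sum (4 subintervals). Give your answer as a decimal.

2

Δs = 1.
Sum = 1·[(-1) + 0 + 1 + 2] = 2.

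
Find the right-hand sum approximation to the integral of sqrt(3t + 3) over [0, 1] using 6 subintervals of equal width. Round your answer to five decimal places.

Δt = (1 − 0)/6 = 1/6.
Right endpoints: 1/6, 1/3, 0.5, 2/3, 5/6, 1.
f(1/6) ≈ 1.87083, f(1/3) ≈ 2.00000, f(0.5) ≈ 2.12132, f(2/3) ≈ 2.23607, f(5/6) ≈ 2.34521, f(1) ≈ 2.44949.
Sum = Δt · [f(1/6) + f(1/3) + f(0.5) + ...].
Sum ≈ 2.17049.

2.17049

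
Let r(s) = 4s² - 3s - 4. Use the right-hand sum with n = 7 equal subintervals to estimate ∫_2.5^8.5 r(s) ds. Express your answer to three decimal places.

783.367

Δs = (8.5 − 2.5)/7 = 6/7.
Right endpoints: 47/14, 59/14, 71/14, 83/14, 95/14, 107/14, 8.5.
r(47/14) = 3039/98, r(59/14) = 5331/98, r(71/14) = 8199/98, r(83/14) = 11643/98, r(95/14) = 15663/98, r(107/14) = 20259/98, r(8.5) = 259.5.
Sum = Δs · [r(47/14) + r(59/14) + r(71/14) + ...].
Sum ≈ 783.367.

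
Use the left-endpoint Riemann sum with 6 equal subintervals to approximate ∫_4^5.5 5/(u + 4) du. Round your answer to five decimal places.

0.87171

Δu = (5.5 − 4)/6 = 0.25.
Left endpoints: 4, 4.25, 4.5, 4.75, 5, 5.25.
f(4) = 0.625, f(4.25) = 20/33, f(4.5) = 10/17, f(4.75) = 4/7, f(5) = 5/9, f(5.25) = 20/37.
Sum = Δu · [f(4) + f(4.25) + f(4.5) + ...].
Sum ≈ 0.87171.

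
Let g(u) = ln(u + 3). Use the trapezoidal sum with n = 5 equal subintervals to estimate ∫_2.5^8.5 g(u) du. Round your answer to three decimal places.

12.700

Δu = (8.5 − 2.5)/5 = 1.2.
g(2.5) ≈ 1.705, g(3.7) ≈ 1.902, g(4.9) ≈ 2.067, g(6.1) ≈ 2.208, g(7.3) ≈ 2.332, g(8.5) ≈ 2.442.
T_5 = (Δu/2)·[g(u_0) + 2g(u_1) + ... + 2g(u_{4}) + g(u_5)].
Sum ≈ 12.700.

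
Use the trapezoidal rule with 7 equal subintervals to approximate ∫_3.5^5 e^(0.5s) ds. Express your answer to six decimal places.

12.868078

Δs = (5 − 3.5)/7 = 3/14.
f(3.5) ≈ 5.754603, f(26/7) ≈ 6.405409, f(55/14) ≈ 7.129818, f(29/7) ≈ 7.936152, f(61/14) ≈ 8.833678, f(32/7) ≈ 9.832707, f(67/14) ≈ 10.944720, f(5) ≈ 12.182494.
T_7 = (Δs/2)·[f(s_0) + 2f(s_1) + ... + 2f(s_{6}) + f(s_7)].
Sum ≈ 12.868078.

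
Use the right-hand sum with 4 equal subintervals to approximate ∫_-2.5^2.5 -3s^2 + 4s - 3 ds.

-37.65625

Δs = (2.5 − (-2.5))/4 = 1.25.
Right endpoints: -1.25, 0, 1.25, 2.5.
f(-1.25) = -12.6875, f(0) = -3, f(1.25) = -2.6875, f(2.5) = -11.75.
Sum = Δs · [f(-1.25) + f(0) + f(1.25) + f(2.5)].
Sum = -37.65625.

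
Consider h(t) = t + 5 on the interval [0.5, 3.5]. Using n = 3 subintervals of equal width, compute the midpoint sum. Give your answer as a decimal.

21

Δt = (3.5 − 0.5)/3 = 1.
Midpoints: 1, 2, 3.
h(1) = 6, h(2) = 7, h(3) = 8.
Sum = Δt · [h(1) + h(2) + h(3)].
Sum = 21.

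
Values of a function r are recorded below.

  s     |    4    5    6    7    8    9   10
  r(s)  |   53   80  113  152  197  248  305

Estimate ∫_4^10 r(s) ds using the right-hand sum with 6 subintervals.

1095

Δs = 1.
Sum = 1·[80 + 113 + 152 + 197 + 248 + 305] = 1095.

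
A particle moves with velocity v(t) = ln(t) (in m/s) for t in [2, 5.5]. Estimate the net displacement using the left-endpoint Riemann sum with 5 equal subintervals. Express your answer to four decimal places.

4.1228

Δt = (5.5 − 2)/5 = 0.7.
Left endpoints: 2, 2.7, 3.4, 4.1, 4.8.
v(2) ≈ 0.6931, v(2.7) ≈ 0.9933, v(3.4) ≈ 1.2238, v(4.1) ≈ 1.4110, v(4.8) ≈ 1.5686.
Sum = Δt · [v(2) + v(2.7) + v(3.4) + v(4.1) + v(4.8)].
Sum ≈ 4.1228.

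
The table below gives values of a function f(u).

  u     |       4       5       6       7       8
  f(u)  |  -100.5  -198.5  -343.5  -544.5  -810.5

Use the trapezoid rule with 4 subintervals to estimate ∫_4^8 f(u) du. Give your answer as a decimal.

-1542

Δu = 1.
T_4 = (1/2)·[(-100.5) + 2·(-198.5) + 2·(-343.5) + 2·(-544.5) + (-810.5)] = -1542.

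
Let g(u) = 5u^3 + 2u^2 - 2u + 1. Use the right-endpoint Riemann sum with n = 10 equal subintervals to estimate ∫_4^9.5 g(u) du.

11478.82828125

Δu = (9.5 − 4)/10 = 0.55.
Right endpoints: 4.55, 5.1, 5.65, 6.2, 6.75, 7.3, 7.85, 8.4, 8.95, 9.5.
g(4.55) = 504.286875, g(5.1) = 706.075, g(5.65) = 955.355625, g(6.2) = 1257.12, g(6.75) = 1616.359375, g(7.3) = 2038.065, g(7.85) = 2527.228125, g(8.4) = 3088.84, g(8.95) = 3727.891875, g(9.5) = 4449.375.
Sum = Δu · [g(4.55) + g(5.1) + g(5.65) + ...].
Sum = 11478.82828125.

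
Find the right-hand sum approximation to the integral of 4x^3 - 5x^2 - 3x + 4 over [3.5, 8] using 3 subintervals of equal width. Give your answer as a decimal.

Δx = (8 − 3.5)/3 = 1.5.
Right endpoints: 5, 6.5, 8.
f(5) = 364, f(6.5) = 871.75, f(8) = 1708.
Sum = Δx · [f(5) + f(6.5) + f(8)].
Sum = 4415.625.

4415.625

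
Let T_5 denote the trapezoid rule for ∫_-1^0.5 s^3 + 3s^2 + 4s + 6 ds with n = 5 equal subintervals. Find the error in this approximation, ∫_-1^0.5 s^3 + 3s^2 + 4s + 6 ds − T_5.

Exact integral: ∫_-1^0.5 f(s) ds = 8.390625.
T_5 = 8.44125.
Error = 8.390625 − 8.44125 = -0.050625.

-0.050625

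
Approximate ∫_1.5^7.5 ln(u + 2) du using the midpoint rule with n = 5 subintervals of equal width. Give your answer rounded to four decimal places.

11.0133

Δu = (7.5 − 1.5)/5 = 1.2.
Midpoints: 2.1, 3.3, 4.5, 5.7, 6.9.
f(2.1) ≈ 1.4110, f(3.3) ≈ 1.6677, f(4.5) ≈ 1.8718, f(5.7) ≈ 2.0412, f(6.9) ≈ 2.1861.
Sum = Δu · [f(2.1) + f(3.3) + f(4.5) + f(5.7) + f(6.9)].
Sum ≈ 11.0133.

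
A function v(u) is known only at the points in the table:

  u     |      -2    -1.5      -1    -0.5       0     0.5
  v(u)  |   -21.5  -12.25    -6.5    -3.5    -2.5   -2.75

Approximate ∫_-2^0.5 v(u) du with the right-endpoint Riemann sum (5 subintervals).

Δu = 0.5.
Sum = 0.5·[(-12.25) + (-6.5) + (-3.5) + (-2.5) + (-2.75)] = -13.75.

-13.75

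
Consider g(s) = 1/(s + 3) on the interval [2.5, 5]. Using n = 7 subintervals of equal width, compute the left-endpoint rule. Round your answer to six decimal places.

Δs = (5 − 2.5)/7 = 5/14.
Left endpoints: 2.5, 20/7, 45/14, 25/7, 55/14, 30/7, 65/14.
g(2.5) = 2/11, g(20/7) = 7/41, g(45/14) = 14/87, g(25/7) = 7/46, g(55/14) = 14/97, g(30/7) = 7/51, g(65/14) = 14/107.
Sum = Δs · [g(2.5) + g(20/7) + g(45/14) + ...].
Sum ≈ 0.385025.

0.385025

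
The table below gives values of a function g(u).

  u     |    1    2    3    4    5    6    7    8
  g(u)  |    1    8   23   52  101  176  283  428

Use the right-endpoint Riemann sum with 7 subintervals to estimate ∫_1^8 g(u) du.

Δu = 1.
Sum = 1·[8 + 23 + 52 + 101 + 176 + 283 + 428] = 1071.

1071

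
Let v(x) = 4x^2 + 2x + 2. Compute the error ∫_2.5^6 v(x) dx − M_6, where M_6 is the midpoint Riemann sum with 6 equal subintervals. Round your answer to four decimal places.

0.3970

Exact integral: ∫_2.5^6 v(x) dx ≈ 303.916667.
M_6 ≈ 303.519676.
Error ≈ 303.916667 − 303.519676 ≈ 0.3970.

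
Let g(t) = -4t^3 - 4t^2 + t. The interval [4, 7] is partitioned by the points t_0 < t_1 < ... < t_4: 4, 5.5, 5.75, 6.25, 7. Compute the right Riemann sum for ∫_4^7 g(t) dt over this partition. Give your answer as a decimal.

Subinterval widths: 1.5, 0.25, 0.5, 0.75.
Right endpoints: 5.5, 5.75, 6.25, 7.
g(5.5) = -781, g(5.75) = -886.9375, g(6.25) = -1126.5625, g(7) = -1561.
Sum = Σ Δt_i · g(t_i).
Sum = -3127.265625.

-3127.265625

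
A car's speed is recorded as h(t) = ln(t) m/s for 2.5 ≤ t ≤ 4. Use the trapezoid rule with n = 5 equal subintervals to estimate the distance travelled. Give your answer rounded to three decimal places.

1.753

Δt = (4 − 2.5)/5 = 0.3.
h(2.5) ≈ 0.916, h(2.8) ≈ 1.030, h(3.1) ≈ 1.131, h(3.4) ≈ 1.224, h(3.7) ≈ 1.308, h(4) ≈ 1.386.
T_5 = (Δt/2)·[h(t_0) + 2h(t_1) + ... + 2h(t_{4}) + h(t_5)].
Sum ≈ 1.753.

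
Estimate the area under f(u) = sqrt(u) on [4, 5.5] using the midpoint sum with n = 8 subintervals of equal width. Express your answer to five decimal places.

Δu = (5.5 − 4)/8 = 0.1875.
Midpoints: 4.09375, 4.28125, 4.46875, 4.65625, 4.84375, 5.03125, 5.21875, 5.40625.
f(4.09375) ≈ 2.02330, f(4.28125) ≈ 2.06912, f(4.46875) ≈ 2.11394, f(4.65625) ≈ 2.15783, f(4.84375) ≈ 2.20085, f(5.03125) ≈ 2.24304, f(5.21875) ≈ 2.28446, f(5.40625) ≈ 2.32513.
Sum = Δu · [f(4.09375) + f(4.28125) + f(4.46875) + ...].
Sum ≈ 3.26582.

3.26582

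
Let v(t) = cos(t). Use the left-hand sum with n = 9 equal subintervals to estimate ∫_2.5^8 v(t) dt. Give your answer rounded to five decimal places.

0.17831

Δt = (8 − 2.5)/9 = 11/18.
Left endpoints: 2.5, 28/9, 67/18, 13/3, 89/18, 50/9, 37/6, 61/9, 133/18.
v(2.5) ≈ -0.80114, v(28/9) ≈ -0.99954, v(67/18) ≈ -0.83612, v(13/3) ≈ -0.37004, v(89/18) ≈ 0.22998, v(50/9) ≈ 0.74675, v(37/6) ≈ 0.99322, v(61/9) ≈ 0.88016, v(133/18) ≈ 0.44851.
Sum = Δt · [v(2.5) + v(28/9) + v(67/18) + ...].
Sum ≈ 0.17831.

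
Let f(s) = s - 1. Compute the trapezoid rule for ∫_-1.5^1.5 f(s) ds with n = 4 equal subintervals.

-3

Δs = (1.5 − (-1.5))/4 = 0.75.
f(-1.5) = -2.5, f(-0.75) = -1.75, f(0) = -1, f(0.75) = -0.25, f(1.5) = 0.5.
T_4 = (Δs/2)·[f(s_0) + 2f(s_1) + 2f(s_2) + 2f(s_3) + f(s_4)].
Sum = -3.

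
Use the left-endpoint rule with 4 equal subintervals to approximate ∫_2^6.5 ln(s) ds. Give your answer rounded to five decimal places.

5.58142

Δs = (6.5 − 2)/4 = 1.125.
Left endpoints: 2, 3.125, 4.25, 5.375.
f(2) ≈ 0.69315, f(3.125) ≈ 1.13943, f(4.25) ≈ 1.44692, f(5.375) ≈ 1.68176.
Sum = Δs · [f(2) + f(3.125) + f(4.25) + f(5.375)].
Sum ≈ 5.58142.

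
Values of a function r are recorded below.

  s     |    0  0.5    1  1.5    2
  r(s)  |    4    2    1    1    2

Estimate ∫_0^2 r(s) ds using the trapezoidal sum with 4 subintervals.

Δs = 0.5.
T_4 = (0.5/2)·[4 + 2·2 + 2·1 + 2·1 + 2] = 3.5.

3.5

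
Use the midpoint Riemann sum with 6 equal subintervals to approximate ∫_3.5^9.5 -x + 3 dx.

Δx = (9.5 − 3.5)/6 = 1.
Midpoints: 4, 5, 6, 7, 8, 9.
f(4) = -1, f(5) = -2, f(6) = -3, f(7) = -4, f(8) = -5, f(9) = -6.
Sum = Δx · [f(4) + f(5) + f(6) + ...].
Sum = -21.

-21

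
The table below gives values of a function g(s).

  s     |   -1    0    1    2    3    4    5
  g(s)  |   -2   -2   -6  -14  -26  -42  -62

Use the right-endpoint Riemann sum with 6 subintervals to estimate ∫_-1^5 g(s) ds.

Δs = 1.
Sum = 1·[(-2) + (-6) + (-14) + (-26) + (-42) + (-62)] = -152.

-152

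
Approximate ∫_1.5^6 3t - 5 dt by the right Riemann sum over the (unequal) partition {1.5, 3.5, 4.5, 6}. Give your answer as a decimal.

39

Subinterval widths: 2, 1, 1.5.
Right endpoints: 3.5, 4.5, 6.
f(3.5) = 5.5, f(4.5) = 8.5, f(6) = 13.
Sum = Σ Δt_i · f(t_i).
Sum = 39.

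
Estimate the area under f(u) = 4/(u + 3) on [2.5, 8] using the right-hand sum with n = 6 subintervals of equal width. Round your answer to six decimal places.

2.612843

Δu = (8 − 2.5)/6 = 11/12.
Right endpoints: 41/12, 13/3, 5.25, 37/6, 85/12, 8.
f(41/12) = 48/77, f(13/3) = 6/11, f(5.25) = 16/33, f(37/6) = 24/55, f(85/12) = 48/121, f(8) = 4/11.
Sum = Δu · [f(41/12) + f(13/3) + f(5.25) + ...].
Sum ≈ 2.612843.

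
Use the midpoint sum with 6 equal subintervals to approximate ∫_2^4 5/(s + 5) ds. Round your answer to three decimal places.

1.256

Δs = (4 − 2)/6 = 1/3.
Midpoints: 13/6, 2.5, 17/6, 19/6, 3.5, 23/6.
f(13/6) = 30/43, f(2.5) = 2/3, f(17/6) = 30/47, f(19/6) = 30/49, f(3.5) = 10/17, f(23/6) = 30/53.
Sum = Δs · [f(13/6) + f(2.5) + f(17/6) + ...].
Sum ≈ 1.256.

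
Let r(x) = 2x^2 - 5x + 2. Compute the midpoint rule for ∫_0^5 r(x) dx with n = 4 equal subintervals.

29.53125

Δx = (5 − 0)/4 = 1.25.
Midpoints: 0.625, 1.875, 3.125, 4.375.
r(0.625) = -0.34375, r(1.875) = -0.34375, r(3.125) = 5.90625, r(4.375) = 18.40625.
Sum = Δx · [r(0.625) + r(1.875) + r(3.125) + r(4.375)].
Sum = 29.53125.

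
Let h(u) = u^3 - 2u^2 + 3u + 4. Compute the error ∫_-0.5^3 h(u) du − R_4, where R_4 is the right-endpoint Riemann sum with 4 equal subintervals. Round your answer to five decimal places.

-9.58626

Exact integral: ∫_-0.5^3 h(u) du ≈ 29.2760417.
R_4 ≈ 38.8623047.
Error ≈ 29.2760417 − 38.8623047 ≈ -9.58626.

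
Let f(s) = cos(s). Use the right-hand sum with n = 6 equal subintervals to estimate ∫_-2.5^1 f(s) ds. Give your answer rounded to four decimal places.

1.7901

Δs = (1 − (-2.5))/6 = 7/12.
Right endpoints: -23/12, -4/3, -0.75, -1/6, 5/12, 1.
f(-23/12) ≈ -0.3390, f(-4/3) ≈ 0.2352, f(-0.75) ≈ 0.7317, f(-1/6) ≈ 0.9861, f(5/12) ≈ 0.9144, f(1) ≈ 0.5403.
Sum = Δs · [f(-23/12) + f(-4/3) + f(-0.75) + ...].
Sum ≈ 1.7901.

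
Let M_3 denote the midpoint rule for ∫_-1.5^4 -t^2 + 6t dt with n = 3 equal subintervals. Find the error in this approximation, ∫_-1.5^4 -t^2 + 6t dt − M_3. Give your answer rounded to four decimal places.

Exact integral: ∫_-1.5^4 f(t) dt ≈ 18.791667.
M_3 ≈ 20.332176.
Error ≈ 18.791667 − 20.332176 ≈ -1.5405.

-1.5405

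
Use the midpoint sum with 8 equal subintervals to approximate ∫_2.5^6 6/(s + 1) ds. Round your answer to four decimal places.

4.1560

Δs = (6 − 2.5)/8 = 0.4375.
Midpoints: 2.71875, 3.15625, 3.59375, 4.03125, 4.46875, 4.90625, 5.34375, 5.78125.
f(2.71875) = 192/119, f(3.15625) = 192/133, f(3.59375) = 64/49, f(4.03125) = 192/161, f(4.46875) = 192/175, f(4.90625) = 64/63, f(5.34375) = 192/203, f(5.78125) = 192/217.
Sum = Δs · [f(2.71875) + f(3.15625) + f(3.59375) + ...].
Sum ≈ 4.1560.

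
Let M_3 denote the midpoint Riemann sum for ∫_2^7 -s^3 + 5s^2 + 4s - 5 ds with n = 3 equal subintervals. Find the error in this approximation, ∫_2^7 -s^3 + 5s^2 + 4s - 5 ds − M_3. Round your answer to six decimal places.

-9.837963

Exact integral: ∫_2^7 f(s) ds ≈ 27.08333333.
M_3 ≈ 36.92129630.
Error ≈ 27.08333333 − 36.92129630 ≈ -9.837963.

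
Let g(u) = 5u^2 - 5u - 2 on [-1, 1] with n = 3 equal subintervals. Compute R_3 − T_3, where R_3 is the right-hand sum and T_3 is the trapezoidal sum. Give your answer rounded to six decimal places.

R_3 ≈ -3.25925926.
T_3 ≈ 0.07407407.
R_3 − T_3 ≈ -3.333333.

-3.333333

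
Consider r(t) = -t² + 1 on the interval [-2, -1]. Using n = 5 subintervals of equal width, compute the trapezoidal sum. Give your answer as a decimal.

-1.34

Δt = (-1 − (-2))/5 = 0.2.
r(-2) = -3, r(-1.8) = -2.24, r(-1.6) = -1.56, r(-1.4) = -0.96, r(-1.2) = -0.44, r(-1) = 0.
T_5 = (Δt/2)·[r(t_0) + 2r(t_1) + ... + 2r(t_{4}) + r(t_5)].
Sum = -1.34.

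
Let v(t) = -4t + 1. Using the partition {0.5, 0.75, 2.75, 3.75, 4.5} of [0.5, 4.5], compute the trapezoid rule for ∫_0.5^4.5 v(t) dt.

Subinterval widths: 0.25, 2, 1, 0.75.
v(0.5) = -1, v(0.75) = -2, v(2.75) = -10, v(3.75) = -14, v(4.5) = -17.
On each subinterval the trapezoid contributes (Δt_i/2)·[v(t_{i-1}) + v(t_i)].
Sum = -36.

-36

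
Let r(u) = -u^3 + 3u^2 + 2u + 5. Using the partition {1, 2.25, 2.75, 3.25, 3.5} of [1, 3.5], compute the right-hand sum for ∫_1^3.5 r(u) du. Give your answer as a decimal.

28.71484375

Subinterval widths: 1.25, 0.5, 0.5, 0.25.
Right endpoints: 2.25, 2.75, 3.25, 3.5.
r(2.25) = 13.296875, r(2.75) = 12.390625, r(3.25) = 8.859375, r(3.5) = 5.875.
Sum = Σ Δu_i · r(u_i).
Sum = 28.71484375.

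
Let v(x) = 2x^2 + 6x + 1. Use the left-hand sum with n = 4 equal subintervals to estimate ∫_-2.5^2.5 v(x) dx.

9.6875

Δx = (2.5 − (-2.5))/4 = 1.25.
Left endpoints: -2.5, -1.25, 0, 1.25.
v(-2.5) = -1.5, v(-1.25) = -3.375, v(0) = 1, v(1.25) = 11.625.
Sum = Δx · [v(-2.5) + v(-1.25) + v(0) + v(1.25)].
Sum = 9.6875.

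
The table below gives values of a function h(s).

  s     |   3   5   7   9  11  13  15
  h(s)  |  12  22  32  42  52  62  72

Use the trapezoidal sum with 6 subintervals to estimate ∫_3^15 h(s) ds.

504

Δs = 2.
T_6 = (2/2)·[12 + 2·22 + 2·32 + 2·42 + 2·52 + 2·62 + 72] = 504.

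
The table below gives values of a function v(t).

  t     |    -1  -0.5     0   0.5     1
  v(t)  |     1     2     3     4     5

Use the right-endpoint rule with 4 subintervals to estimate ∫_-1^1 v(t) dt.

7

Δt = 0.5.
Sum = 0.5·[2 + 3 + 4 + 5] = 7.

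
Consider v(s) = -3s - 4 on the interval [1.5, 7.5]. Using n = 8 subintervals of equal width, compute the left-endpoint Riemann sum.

-98.25

Δs = (7.5 − 1.5)/8 = 0.75.
Left endpoints: 1.5, 2.25, 3, 3.75, 4.5, 5.25, 6, 6.75.
v(1.5) = -8.5, v(2.25) = -10.75, v(3) = -13, v(3.75) = -15.25, v(4.5) = -17.5, v(5.25) = -19.75, v(6) = -22, v(6.75) = -24.25.
Sum = Δs · [v(1.5) + v(2.25) + v(3) + ...].
Sum = -98.25.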